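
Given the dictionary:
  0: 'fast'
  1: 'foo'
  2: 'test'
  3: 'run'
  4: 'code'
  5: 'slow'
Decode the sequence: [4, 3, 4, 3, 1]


Look up each index in the dictionary:
  4 -> 'code'
  3 -> 'run'
  4 -> 'code'
  3 -> 'run'
  1 -> 'foo'

Decoded: "code run code run foo"


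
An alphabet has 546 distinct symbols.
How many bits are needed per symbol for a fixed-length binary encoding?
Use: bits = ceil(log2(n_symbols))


log2(546) = 9.0928
Bracket: 2^9 = 512 < 546 <= 2^10 = 1024
So ceil(log2(546)) = 10

bits = ceil(log2(546)) = ceil(9.0928) = 10 bits


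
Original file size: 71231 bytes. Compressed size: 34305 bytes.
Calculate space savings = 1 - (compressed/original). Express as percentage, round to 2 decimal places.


ratio = compressed/original = 34305/71231 = 0.481602
savings = 1 - ratio = 1 - 0.481602 = 0.518398
as a percentage: 0.518398 * 100 = 51.84%

Space savings = 1 - 34305/71231 = 51.84%


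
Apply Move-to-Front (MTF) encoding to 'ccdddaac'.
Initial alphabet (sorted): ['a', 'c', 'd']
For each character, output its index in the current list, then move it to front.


MTF encoding:
'c': index 1 in ['a', 'c', 'd'] -> ['c', 'a', 'd']
'c': index 0 in ['c', 'a', 'd'] -> ['c', 'a', 'd']
'd': index 2 in ['c', 'a', 'd'] -> ['d', 'c', 'a']
'd': index 0 in ['d', 'c', 'a'] -> ['d', 'c', 'a']
'd': index 0 in ['d', 'c', 'a'] -> ['d', 'c', 'a']
'a': index 2 in ['d', 'c', 'a'] -> ['a', 'd', 'c']
'a': index 0 in ['a', 'd', 'c'] -> ['a', 'd', 'c']
'c': index 2 in ['a', 'd', 'c'] -> ['c', 'a', 'd']


Output: [1, 0, 2, 0, 0, 2, 0, 2]


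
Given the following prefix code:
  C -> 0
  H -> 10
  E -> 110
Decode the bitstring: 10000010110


Decoding step by step:
Bits 10 -> H
Bits 0 -> C
Bits 0 -> C
Bits 0 -> C
Bits 0 -> C
Bits 10 -> H
Bits 110 -> E


Decoded message: HCCCCHE


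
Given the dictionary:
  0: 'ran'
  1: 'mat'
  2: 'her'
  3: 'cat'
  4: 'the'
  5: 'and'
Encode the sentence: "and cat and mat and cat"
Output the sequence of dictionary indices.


Look up each word in the dictionary:
  'and' -> 5
  'cat' -> 3
  'and' -> 5
  'mat' -> 1
  'and' -> 5
  'cat' -> 3

Encoded: [5, 3, 5, 1, 5, 3]


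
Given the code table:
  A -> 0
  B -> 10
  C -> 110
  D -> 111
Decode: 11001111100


Decoding:
110 -> C
0 -> A
111 -> D
110 -> C
0 -> A


Result: CADCA


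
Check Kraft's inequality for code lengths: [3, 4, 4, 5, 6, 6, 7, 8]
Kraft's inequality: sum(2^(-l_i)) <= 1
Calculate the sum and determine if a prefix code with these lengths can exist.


Sum = 2^(-3) + 2^(-4) + 2^(-4) + 2^(-5) + 2^(-6) + 2^(-6) + 2^(-7) + 2^(-8)
    = 0.125 + 0.0625 + 0.0625 + 0.03125 + 0.015625 + 0.015625 + 0.0078125 + 0.00390625
    = 83/256 = 0.32421875
Since 0.32421875 <= 1, Kraft's inequality IS satisfied.
A prefix code with these lengths CAN exist.

Kraft sum = 0.32421875. Satisfied.


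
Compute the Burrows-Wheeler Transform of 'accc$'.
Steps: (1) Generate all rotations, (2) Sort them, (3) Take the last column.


Rotations (sorted):
  0: $accc -> last char: c
  1: accc$ -> last char: $
  2: c$acc -> last char: c
  3: cc$ac -> last char: c
  4: ccc$a -> last char: a


BWT = c$cca


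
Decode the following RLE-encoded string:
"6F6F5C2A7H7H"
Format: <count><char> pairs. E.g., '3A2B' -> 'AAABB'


Expanding each <count><char> pair:
  6F -> 'FFFFFF'
  6F -> 'FFFFFF'
  5C -> 'CCCCC'
  2A -> 'AA'
  7H -> 'HHHHHHH'
  7H -> 'HHHHHHH'

Decoded = FFFFFFFFFFFFCCCCCAAHHHHHHHHHHHHHH


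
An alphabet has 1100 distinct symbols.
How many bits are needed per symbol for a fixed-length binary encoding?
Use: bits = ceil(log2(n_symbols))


log2(1100) = 10.1033
Bracket: 2^10 = 1024 < 1100 <= 2^11 = 2048
So ceil(log2(1100)) = 11

bits = ceil(log2(1100)) = ceil(10.1033) = 11 bits


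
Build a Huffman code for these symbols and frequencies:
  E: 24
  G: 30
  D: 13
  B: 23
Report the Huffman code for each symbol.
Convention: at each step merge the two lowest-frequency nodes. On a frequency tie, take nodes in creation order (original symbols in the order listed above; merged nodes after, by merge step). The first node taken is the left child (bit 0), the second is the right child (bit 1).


Huffman tree construction:
Step 1: Merge D(13) + B(23) = 36
Step 2: Merge E(24) + G(30) = 54
Step 3: Merge (D+B)(36) + (E+G)(54) = 90
Read each symbol's code off the tree from the root (left child = 0, right child = 1).

Codes:
  E: 10 (length 2)
  G: 11 (length 2)
  D: 00 (length 2)
  B: 01 (length 2)
Average code length: 180/90 = 2.0000 bits/symbol


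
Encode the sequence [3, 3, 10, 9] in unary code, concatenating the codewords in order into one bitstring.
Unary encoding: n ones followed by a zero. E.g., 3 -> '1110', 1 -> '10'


Encode each number as n ones followed by a terminating 0:
  3 -> 1110 (4 bits)
  3 -> 1110 (4 bits)
  10 -> 11111111110 (11 bits)
  9 -> 1111111110 (10 bits)
Total length = 4 + 4 + 11 + 10 = 29 bits.

Unary([3, 3, 10, 9]) = 11101110111111111101111111110 (29 bits)


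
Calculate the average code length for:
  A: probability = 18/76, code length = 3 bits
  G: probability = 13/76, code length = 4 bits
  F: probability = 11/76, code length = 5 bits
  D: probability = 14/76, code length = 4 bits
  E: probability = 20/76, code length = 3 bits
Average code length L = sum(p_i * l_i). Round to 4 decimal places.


Weighted contributions p_i * l_i:
  A: (18/76) * 3 = 54/76
  G: (13/76) * 4 = 52/76
  F: (11/76) * 5 = 55/76
  D: (14/76) * 4 = 56/76
  E: (20/76) * 3 = 60/76
Sum = (54 + 52 + 55 + 56 + 60)/76 = 277/76

L = 277/76 = 3.6447 bits/symbol


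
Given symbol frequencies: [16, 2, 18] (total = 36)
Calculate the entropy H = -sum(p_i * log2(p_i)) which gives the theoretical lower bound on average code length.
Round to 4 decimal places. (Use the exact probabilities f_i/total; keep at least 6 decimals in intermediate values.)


Per-symbol terms -p_i * log2(p_i) with p_i = f_i/36:
  p = 16/36 = 0.444444: log2(p) = -1.169925, -p*log2(p) = 0.519967
  p = 2/36 = 0.055556: log2(p) = -4.169925, -p*log2(p) = 0.231663
  p = 18/36 = 0.500000: log2(p) = -1.000000, -p*log2(p) = 0.500000
H = 0.519967 + 0.231663 + 0.500000 = 1.251630

H = 1.2516 bits/symbol


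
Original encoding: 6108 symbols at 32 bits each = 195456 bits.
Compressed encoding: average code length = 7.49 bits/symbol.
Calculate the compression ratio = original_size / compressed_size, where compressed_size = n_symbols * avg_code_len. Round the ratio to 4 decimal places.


original_size = n_symbols * orig_bits = 6108 * 32 = 195456 bits
compressed_size = n_symbols * avg_code_len = 6108 * 7.49 = 45748.92 bits
ratio = original_size / compressed_size = 195456 / 45748.92 = 4.2724

Compression ratio = 4.2724


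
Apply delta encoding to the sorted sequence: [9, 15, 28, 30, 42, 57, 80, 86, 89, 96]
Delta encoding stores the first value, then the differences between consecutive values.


First value: 9
Deltas:
  15 - 9 = 6
  28 - 15 = 13
  30 - 28 = 2
  42 - 30 = 12
  57 - 42 = 15
  80 - 57 = 23
  86 - 80 = 6
  89 - 86 = 3
  96 - 89 = 7


Delta encoded: [9, 6, 13, 2, 12, 15, 23, 6, 3, 7]


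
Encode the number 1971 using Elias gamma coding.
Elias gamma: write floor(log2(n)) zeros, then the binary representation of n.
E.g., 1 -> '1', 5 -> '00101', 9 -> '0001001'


num_bits = floor(log2(1971)) + 1 = 11
leading_zeros = num_bits - 1 = 10
binary(1971) = 11110110011

Elias gamma(1971) = '0000000000' + '11110110011' = 000000000011110110011 (21 bits)


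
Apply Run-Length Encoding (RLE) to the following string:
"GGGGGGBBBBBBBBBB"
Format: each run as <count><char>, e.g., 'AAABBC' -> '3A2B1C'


Scanning runs left to right:
  i=0: run of 'G' x 6 -> '6G'
  i=6: run of 'B' x 10 -> '10B'

RLE = 6G10B


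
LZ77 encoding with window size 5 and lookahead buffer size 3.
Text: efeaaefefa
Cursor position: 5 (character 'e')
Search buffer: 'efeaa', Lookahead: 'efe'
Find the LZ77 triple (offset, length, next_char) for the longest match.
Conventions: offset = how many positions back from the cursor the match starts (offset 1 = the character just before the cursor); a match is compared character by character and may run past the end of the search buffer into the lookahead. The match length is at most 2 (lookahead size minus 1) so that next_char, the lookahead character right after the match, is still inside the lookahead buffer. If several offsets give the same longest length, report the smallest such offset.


Try each offset into the search buffer:
  offset=1 (pos 4, char 'a'): match length 0
  offset=2 (pos 3, char 'a'): match length 0
  offset=3 (pos 2, char 'e'): match length 1
  offset=4 (pos 1, char 'f'): match length 0
  offset=5 (pos 0, char 'e'): match length 2
Longest match has length 2 at offset 5.
next_char = character at position 5 + 2 = 7 -> 'e'

Best match: offset=5, length=2 (matching 'ef' starting at position 0)
LZ77 triple: (5, 2, 'e')


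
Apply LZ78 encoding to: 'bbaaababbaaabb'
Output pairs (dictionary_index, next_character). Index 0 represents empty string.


LZ78 encoding steps:
Dictionary: {0: ''}
Step 1: w='' (idx 0), next='b' -> output (0, 'b'), add 'b' as idx 1
Step 2: w='b' (idx 1), next='a' -> output (1, 'a'), add 'ba' as idx 2
Step 3: w='' (idx 0), next='a' -> output (0, 'a'), add 'a' as idx 3
Step 4: w='a' (idx 3), next='b' -> output (3, 'b'), add 'ab' as idx 4
Step 5: w='ab' (idx 4), next='b' -> output (4, 'b'), add 'abb' as idx 5
Step 6: w='a' (idx 3), next='a' -> output (3, 'a'), add 'aa' as idx 6
Step 7: w='abb' (idx 5), end of input -> output (5, '')


Encoded: [(0, 'b'), (1, 'a'), (0, 'a'), (3, 'b'), (4, 'b'), (3, 'a'), (5, '')]


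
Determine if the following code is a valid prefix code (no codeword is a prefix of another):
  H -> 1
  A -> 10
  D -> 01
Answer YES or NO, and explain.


Checking each pair (does one codeword prefix another?):
  H='1' vs A='10': prefix -- VIOLATION

NO -- this is NOT a valid prefix code. H (1) is a prefix of A (10).


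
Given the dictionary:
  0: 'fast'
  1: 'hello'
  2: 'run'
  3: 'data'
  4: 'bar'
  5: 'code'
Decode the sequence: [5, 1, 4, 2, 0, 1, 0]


Look up each index in the dictionary:
  5 -> 'code'
  1 -> 'hello'
  4 -> 'bar'
  2 -> 'run'
  0 -> 'fast'
  1 -> 'hello'
  0 -> 'fast'

Decoded: "code hello bar run fast hello fast"


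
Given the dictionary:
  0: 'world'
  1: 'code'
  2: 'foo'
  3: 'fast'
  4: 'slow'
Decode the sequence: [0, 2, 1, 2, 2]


Look up each index in the dictionary:
  0 -> 'world'
  2 -> 'foo'
  1 -> 'code'
  2 -> 'foo'
  2 -> 'foo'

Decoded: "world foo code foo foo"


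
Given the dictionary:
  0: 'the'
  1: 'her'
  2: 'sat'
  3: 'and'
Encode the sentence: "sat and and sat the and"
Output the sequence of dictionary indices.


Look up each word in the dictionary:
  'sat' -> 2
  'and' -> 3
  'and' -> 3
  'sat' -> 2
  'the' -> 0
  'and' -> 3

Encoded: [2, 3, 3, 2, 0, 3]


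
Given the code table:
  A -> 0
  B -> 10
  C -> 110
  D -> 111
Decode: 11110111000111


Decoding:
111 -> D
10 -> B
111 -> D
0 -> A
0 -> A
0 -> A
111 -> D


Result: DBDAAAD


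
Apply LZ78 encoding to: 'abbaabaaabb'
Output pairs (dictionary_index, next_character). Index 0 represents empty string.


LZ78 encoding steps:
Dictionary: {0: ''}
Step 1: w='' (idx 0), next='a' -> output (0, 'a'), add 'a' as idx 1
Step 2: w='' (idx 0), next='b' -> output (0, 'b'), add 'b' as idx 2
Step 3: w='b' (idx 2), next='a' -> output (2, 'a'), add 'ba' as idx 3
Step 4: w='a' (idx 1), next='b' -> output (1, 'b'), add 'ab' as idx 4
Step 5: w='a' (idx 1), next='a' -> output (1, 'a'), add 'aa' as idx 5
Step 6: w='ab' (idx 4), next='b' -> output (4, 'b'), add 'abb' as idx 6


Encoded: [(0, 'a'), (0, 'b'), (2, 'a'), (1, 'b'), (1, 'a'), (4, 'b')]


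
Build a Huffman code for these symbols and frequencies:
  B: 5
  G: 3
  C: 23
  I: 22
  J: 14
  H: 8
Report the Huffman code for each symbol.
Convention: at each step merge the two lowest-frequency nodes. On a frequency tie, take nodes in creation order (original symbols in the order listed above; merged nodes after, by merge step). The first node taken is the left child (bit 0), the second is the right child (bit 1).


Huffman tree construction:
Step 1: Merge G(3) + B(5) = 8
Step 2: Merge H(8) + (G+B)(8) = 16
Step 3: Merge J(14) + (H+(G+B))(16) = 30
Step 4: Merge I(22) + C(23) = 45
Step 5: Merge (J+(H+(G+B)))(30) + (I+C)(45) = 75
Read each symbol's code off the tree from the root (left child = 0, right child = 1).

Codes:
  B: 0111 (length 4)
  G: 0110 (length 4)
  C: 11 (length 2)
  I: 10 (length 2)
  J: 00 (length 2)
  H: 010 (length 3)
Average code length: 174/75 = 2.3200 bits/symbol


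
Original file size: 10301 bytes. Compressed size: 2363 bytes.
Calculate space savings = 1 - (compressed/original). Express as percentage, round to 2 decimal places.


ratio = compressed/original = 2363/10301 = 0.229395
savings = 1 - ratio = 1 - 0.229395 = 0.770605
as a percentage: 0.770605 * 100 = 77.06%

Space savings = 1 - 2363/10301 = 77.06%


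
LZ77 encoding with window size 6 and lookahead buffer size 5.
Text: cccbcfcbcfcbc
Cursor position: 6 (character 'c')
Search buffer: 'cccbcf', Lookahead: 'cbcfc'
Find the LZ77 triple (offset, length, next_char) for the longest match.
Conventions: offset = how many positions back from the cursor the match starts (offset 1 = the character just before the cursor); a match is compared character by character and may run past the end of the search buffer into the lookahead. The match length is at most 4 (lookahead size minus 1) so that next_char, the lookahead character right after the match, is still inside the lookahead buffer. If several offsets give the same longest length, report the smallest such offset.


Try each offset into the search buffer:
  offset=1 (pos 5, char 'f'): match length 0
  offset=2 (pos 4, char 'c'): match length 1
  offset=3 (pos 3, char 'b'): match length 0
  offset=4 (pos 2, char 'c'): match length 4
  offset=5 (pos 1, char 'c'): match length 1
  offset=6 (pos 0, char 'c'): match length 1
Longest match has length 4 at offset 4.
next_char = character at position 6 + 4 = 10 -> 'c'

Best match: offset=4, length=4 (matching 'cbcf' starting at position 2)
LZ77 triple: (4, 4, 'c')


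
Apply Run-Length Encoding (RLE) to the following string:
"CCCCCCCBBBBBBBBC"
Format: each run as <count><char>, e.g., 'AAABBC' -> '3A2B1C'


Scanning runs left to right:
  i=0: run of 'C' x 7 -> '7C'
  i=7: run of 'B' x 8 -> '8B'
  i=15: run of 'C' x 1 -> '1C'

RLE = 7C8B1C


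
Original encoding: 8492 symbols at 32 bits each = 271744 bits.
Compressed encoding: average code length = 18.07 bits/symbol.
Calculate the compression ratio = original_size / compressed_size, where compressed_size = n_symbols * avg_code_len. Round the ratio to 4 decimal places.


original_size = n_symbols * orig_bits = 8492 * 32 = 271744 bits
compressed_size = n_symbols * avg_code_len = 8492 * 18.07 = 153450.44 bits
ratio = original_size / compressed_size = 271744 / 153450.44 = 1.7709

Compression ratio = 1.7709


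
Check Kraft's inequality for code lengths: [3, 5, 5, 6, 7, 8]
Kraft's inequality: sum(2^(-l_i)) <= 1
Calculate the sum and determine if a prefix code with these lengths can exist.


Sum = 2^(-3) + 2^(-5) + 2^(-5) + 2^(-6) + 2^(-7) + 2^(-8)
    = 0.125 + 0.03125 + 0.03125 + 0.015625 + 0.0078125 + 0.00390625
    = 55/256 = 0.21484375
Since 0.21484375 <= 1, Kraft's inequality IS satisfied.
A prefix code with these lengths CAN exist.

Kraft sum = 0.21484375. Satisfied.


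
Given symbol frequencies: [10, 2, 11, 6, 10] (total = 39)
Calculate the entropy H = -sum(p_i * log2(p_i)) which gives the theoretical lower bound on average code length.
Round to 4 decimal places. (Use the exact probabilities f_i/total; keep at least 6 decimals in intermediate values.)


Per-symbol terms -p_i * log2(p_i) with p_i = f_i/39:
  p = 10/39 = 0.256410: log2(p) = -1.963474, -p*log2(p) = 0.503455
  p = 2/39 = 0.051282: log2(p) = -4.285402, -p*log2(p) = 0.219764
  p = 11/39 = 0.282051: log2(p) = -1.825971, -p*log2(p) = 0.515017
  p = 6/39 = 0.153846: log2(p) = -2.700440, -p*log2(p) = 0.415452
  p = 10/39 = 0.256410: log2(p) = -1.963474, -p*log2(p) = 0.503455
H = 0.503455 + 0.219764 + 0.515017 + 0.415452 + 0.503455 = 2.157143

H = 2.1571 bits/symbol


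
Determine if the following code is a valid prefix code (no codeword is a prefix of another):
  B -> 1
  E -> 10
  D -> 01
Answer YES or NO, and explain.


Checking each pair (does one codeword prefix another?):
  B='1' vs E='10': prefix -- VIOLATION

NO -- this is NOT a valid prefix code. B (1) is a prefix of E (10).


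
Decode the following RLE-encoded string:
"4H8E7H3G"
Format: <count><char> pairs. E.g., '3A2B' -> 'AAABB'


Expanding each <count><char> pair:
  4H -> 'HHHH'
  8E -> 'EEEEEEEE'
  7H -> 'HHHHHHH'
  3G -> 'GGG'

Decoded = HHHHEEEEEEEEHHHHHHHGGG


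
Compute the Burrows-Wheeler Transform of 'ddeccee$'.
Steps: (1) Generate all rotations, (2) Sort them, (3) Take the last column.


Rotations (sorted):
  0: $ddeccee -> last char: e
  1: ccee$dde -> last char: e
  2: cee$ddec -> last char: c
  3: ddeccee$ -> last char: $
  4: deccee$d -> last char: d
  5: e$ddecce -> last char: e
  6: eccee$dd -> last char: d
  7: ee$ddecc -> last char: c


BWT = eec$dedc


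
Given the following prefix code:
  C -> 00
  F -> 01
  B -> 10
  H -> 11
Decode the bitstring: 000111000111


Decoding step by step:
Bits 00 -> C
Bits 01 -> F
Bits 11 -> H
Bits 00 -> C
Bits 01 -> F
Bits 11 -> H


Decoded message: CFHCFH


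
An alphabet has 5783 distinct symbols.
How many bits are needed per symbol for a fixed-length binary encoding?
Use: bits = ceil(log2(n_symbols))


log2(5783) = 12.4976
Bracket: 2^12 = 4096 < 5783 <= 2^13 = 8192
So ceil(log2(5783)) = 13

bits = ceil(log2(5783)) = ceil(12.4976) = 13 bits


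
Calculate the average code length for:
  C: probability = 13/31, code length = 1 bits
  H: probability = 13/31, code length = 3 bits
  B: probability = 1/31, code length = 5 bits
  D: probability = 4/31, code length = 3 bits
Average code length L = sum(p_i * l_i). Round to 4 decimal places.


Weighted contributions p_i * l_i:
  C: (13/31) * 1 = 13/31
  H: (13/31) * 3 = 39/31
  B: (1/31) * 5 = 5/31
  D: (4/31) * 3 = 12/31
Sum = (13 + 39 + 5 + 12)/31 = 69/31

L = 69/31 = 2.2258 bits/symbol


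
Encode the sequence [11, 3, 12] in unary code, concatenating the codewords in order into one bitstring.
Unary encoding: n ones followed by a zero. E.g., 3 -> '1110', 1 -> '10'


Encode each number as n ones followed by a terminating 0:
  11 -> 111111111110 (12 bits)
  3 -> 1110 (4 bits)
  12 -> 1111111111110 (13 bits)
Total length = 12 + 4 + 13 = 29 bits.

Unary([11, 3, 12]) = 11111111111011101111111111110 (29 bits)


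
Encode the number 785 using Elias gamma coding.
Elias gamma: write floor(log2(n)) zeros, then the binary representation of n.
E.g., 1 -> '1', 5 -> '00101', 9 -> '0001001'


num_bits = floor(log2(785)) + 1 = 10
leading_zeros = num_bits - 1 = 9
binary(785) = 1100010001

Elias gamma(785) = '000000000' + '1100010001' = 0000000001100010001 (19 bits)


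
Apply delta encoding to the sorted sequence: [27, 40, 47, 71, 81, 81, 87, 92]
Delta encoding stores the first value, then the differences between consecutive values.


First value: 27
Deltas:
  40 - 27 = 13
  47 - 40 = 7
  71 - 47 = 24
  81 - 71 = 10
  81 - 81 = 0
  87 - 81 = 6
  92 - 87 = 5


Delta encoded: [27, 13, 7, 24, 10, 0, 6, 5]


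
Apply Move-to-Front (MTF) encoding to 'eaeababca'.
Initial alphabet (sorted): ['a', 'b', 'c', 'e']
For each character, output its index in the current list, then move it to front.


MTF encoding:
'e': index 3 in ['a', 'b', 'c', 'e'] -> ['e', 'a', 'b', 'c']
'a': index 1 in ['e', 'a', 'b', 'c'] -> ['a', 'e', 'b', 'c']
'e': index 1 in ['a', 'e', 'b', 'c'] -> ['e', 'a', 'b', 'c']
'a': index 1 in ['e', 'a', 'b', 'c'] -> ['a', 'e', 'b', 'c']
'b': index 2 in ['a', 'e', 'b', 'c'] -> ['b', 'a', 'e', 'c']
'a': index 1 in ['b', 'a', 'e', 'c'] -> ['a', 'b', 'e', 'c']
'b': index 1 in ['a', 'b', 'e', 'c'] -> ['b', 'a', 'e', 'c']
'c': index 3 in ['b', 'a', 'e', 'c'] -> ['c', 'b', 'a', 'e']
'a': index 2 in ['c', 'b', 'a', 'e'] -> ['a', 'c', 'b', 'e']


Output: [3, 1, 1, 1, 2, 1, 1, 3, 2]


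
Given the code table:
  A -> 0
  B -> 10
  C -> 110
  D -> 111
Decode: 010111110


Decoding:
0 -> A
10 -> B
111 -> D
110 -> C


Result: ABDC


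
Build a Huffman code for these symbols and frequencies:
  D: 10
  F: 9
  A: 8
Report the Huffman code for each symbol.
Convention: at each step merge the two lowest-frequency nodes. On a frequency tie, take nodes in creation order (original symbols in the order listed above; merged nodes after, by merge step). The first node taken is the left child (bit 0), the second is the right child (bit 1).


Huffman tree construction:
Step 1: Merge A(8) + F(9) = 17
Step 2: Merge D(10) + (A+F)(17) = 27
Read each symbol's code off the tree from the root (left child = 0, right child = 1).

Codes:
  D: 0 (length 1)
  F: 11 (length 2)
  A: 10 (length 2)
Average code length: 44/27 = 1.6296 bits/symbol


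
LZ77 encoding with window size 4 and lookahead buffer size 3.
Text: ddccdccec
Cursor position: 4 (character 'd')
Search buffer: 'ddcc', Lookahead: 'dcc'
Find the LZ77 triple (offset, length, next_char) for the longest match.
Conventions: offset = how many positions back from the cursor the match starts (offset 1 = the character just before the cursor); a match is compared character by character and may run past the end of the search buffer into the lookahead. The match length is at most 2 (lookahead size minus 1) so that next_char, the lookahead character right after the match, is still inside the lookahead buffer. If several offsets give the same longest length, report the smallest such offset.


Try each offset into the search buffer:
  offset=1 (pos 3, char 'c'): match length 0
  offset=2 (pos 2, char 'c'): match length 0
  offset=3 (pos 1, char 'd'): match length 2
  offset=4 (pos 0, char 'd'): match length 1
Longest match has length 2 at offset 3.
next_char = character at position 4 + 2 = 6 -> 'c'

Best match: offset=3, length=2 (matching 'dc' starting at position 1)
LZ77 triple: (3, 2, 'c')


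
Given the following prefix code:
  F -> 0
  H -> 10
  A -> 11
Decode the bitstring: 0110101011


Decoding step by step:
Bits 0 -> F
Bits 11 -> A
Bits 0 -> F
Bits 10 -> H
Bits 10 -> H
Bits 11 -> A


Decoded message: FAFHHA


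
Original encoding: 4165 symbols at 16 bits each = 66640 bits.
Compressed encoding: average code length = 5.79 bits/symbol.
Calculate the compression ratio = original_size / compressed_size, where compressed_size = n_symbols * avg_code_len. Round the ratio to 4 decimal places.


original_size = n_symbols * orig_bits = 4165 * 16 = 66640 bits
compressed_size = n_symbols * avg_code_len = 4165 * 5.79 = 24115.35 bits
ratio = original_size / compressed_size = 66640 / 24115.35 = 2.7634

Compression ratio = 2.7634


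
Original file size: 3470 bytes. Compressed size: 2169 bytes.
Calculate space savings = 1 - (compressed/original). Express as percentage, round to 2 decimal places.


ratio = compressed/original = 2169/3470 = 0.625072
savings = 1 - ratio = 1 - 0.625072 = 0.374928
as a percentage: 0.374928 * 100 = 37.49%

Space savings = 1 - 2169/3470 = 37.49%


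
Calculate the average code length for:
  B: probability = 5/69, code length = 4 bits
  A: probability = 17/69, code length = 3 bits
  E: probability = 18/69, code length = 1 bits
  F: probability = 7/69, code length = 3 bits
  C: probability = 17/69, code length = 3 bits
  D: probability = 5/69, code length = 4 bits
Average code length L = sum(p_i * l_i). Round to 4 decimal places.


Weighted contributions p_i * l_i:
  B: (5/69) * 4 = 20/69
  A: (17/69) * 3 = 51/69
  E: (18/69) * 1 = 18/69
  F: (7/69) * 3 = 21/69
  C: (17/69) * 3 = 51/69
  D: (5/69) * 4 = 20/69
Sum = (20 + 51 + 18 + 21 + 51 + 20)/69 = 181/69

L = 181/69 = 2.6232 bits/symbol


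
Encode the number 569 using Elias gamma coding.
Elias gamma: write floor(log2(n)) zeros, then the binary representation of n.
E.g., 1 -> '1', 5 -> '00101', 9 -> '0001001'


num_bits = floor(log2(569)) + 1 = 10
leading_zeros = num_bits - 1 = 9
binary(569) = 1000111001

Elias gamma(569) = '000000000' + '1000111001' = 0000000001000111001 (19 bits)


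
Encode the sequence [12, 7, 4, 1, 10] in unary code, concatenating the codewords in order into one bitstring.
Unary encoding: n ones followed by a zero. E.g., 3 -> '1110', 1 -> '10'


Encode each number as n ones followed by a terminating 0:
  12 -> 1111111111110 (13 bits)
  7 -> 11111110 (8 bits)
  4 -> 11110 (5 bits)
  1 -> 10 (2 bits)
  10 -> 11111111110 (11 bits)
Total length = 13 + 8 + 5 + 2 + 11 = 39 bits.

Unary([12, 7, 4, 1, 10]) = 111111111111011111110111101011111111110 (39 bits)


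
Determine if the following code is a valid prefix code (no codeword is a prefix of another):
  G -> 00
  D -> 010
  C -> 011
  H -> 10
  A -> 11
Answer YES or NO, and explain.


Checking each pair (does one codeword prefix another?):
  G='00' vs D='010': no prefix
  G='00' vs C='011': no prefix
  G='00' vs H='10': no prefix
  G='00' vs A='11': no prefix
  D='010' vs G='00': no prefix
  D='010' vs C='011': no prefix
  D='010' vs H='10': no prefix
  D='010' vs A='11': no prefix
  C='011' vs G='00': no prefix
  C='011' vs D='010': no prefix
  C='011' vs H='10': no prefix
  C='011' vs A='11': no prefix
  H='10' vs G='00': no prefix
  H='10' vs D='010': no prefix
  H='10' vs C='011': no prefix
  H='10' vs A='11': no prefix
  A='11' vs G='00': no prefix
  A='11' vs D='010': no prefix
  A='11' vs C='011': no prefix
  A='11' vs H='10': no prefix
No violation found over all pairs.

YES -- this is a valid prefix code. No codeword is a prefix of any other codeword.


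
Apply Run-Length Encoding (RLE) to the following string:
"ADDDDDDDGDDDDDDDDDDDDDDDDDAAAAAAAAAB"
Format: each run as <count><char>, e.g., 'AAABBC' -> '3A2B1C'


Scanning runs left to right:
  i=0: run of 'A' x 1 -> '1A'
  i=1: run of 'D' x 7 -> '7D'
  i=8: run of 'G' x 1 -> '1G'
  i=9: run of 'D' x 17 -> '17D'
  i=26: run of 'A' x 9 -> '9A'
  i=35: run of 'B' x 1 -> '1B'

RLE = 1A7D1G17D9A1B


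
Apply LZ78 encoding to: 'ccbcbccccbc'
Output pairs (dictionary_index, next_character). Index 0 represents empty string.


LZ78 encoding steps:
Dictionary: {0: ''}
Step 1: w='' (idx 0), next='c' -> output (0, 'c'), add 'c' as idx 1
Step 2: w='c' (idx 1), next='b' -> output (1, 'b'), add 'cb' as idx 2
Step 3: w='cb' (idx 2), next='c' -> output (2, 'c'), add 'cbc' as idx 3
Step 4: w='c' (idx 1), next='c' -> output (1, 'c'), add 'cc' as idx 4
Step 5: w='cbc' (idx 3), end of input -> output (3, '')


Encoded: [(0, 'c'), (1, 'b'), (2, 'c'), (1, 'c'), (3, '')]


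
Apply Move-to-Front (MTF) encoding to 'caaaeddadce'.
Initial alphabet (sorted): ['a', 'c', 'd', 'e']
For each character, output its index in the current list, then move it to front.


MTF encoding:
'c': index 1 in ['a', 'c', 'd', 'e'] -> ['c', 'a', 'd', 'e']
'a': index 1 in ['c', 'a', 'd', 'e'] -> ['a', 'c', 'd', 'e']
'a': index 0 in ['a', 'c', 'd', 'e'] -> ['a', 'c', 'd', 'e']
'a': index 0 in ['a', 'c', 'd', 'e'] -> ['a', 'c', 'd', 'e']
'e': index 3 in ['a', 'c', 'd', 'e'] -> ['e', 'a', 'c', 'd']
'd': index 3 in ['e', 'a', 'c', 'd'] -> ['d', 'e', 'a', 'c']
'd': index 0 in ['d', 'e', 'a', 'c'] -> ['d', 'e', 'a', 'c']
'a': index 2 in ['d', 'e', 'a', 'c'] -> ['a', 'd', 'e', 'c']
'd': index 1 in ['a', 'd', 'e', 'c'] -> ['d', 'a', 'e', 'c']
'c': index 3 in ['d', 'a', 'e', 'c'] -> ['c', 'd', 'a', 'e']
'e': index 3 in ['c', 'd', 'a', 'e'] -> ['e', 'c', 'd', 'a']


Output: [1, 1, 0, 0, 3, 3, 0, 2, 1, 3, 3]


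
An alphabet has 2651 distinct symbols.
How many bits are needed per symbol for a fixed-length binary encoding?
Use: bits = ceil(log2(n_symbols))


log2(2651) = 11.3723
Bracket: 2^11 = 2048 < 2651 <= 2^12 = 4096
So ceil(log2(2651)) = 12

bits = ceil(log2(2651)) = ceil(11.3723) = 12 bits


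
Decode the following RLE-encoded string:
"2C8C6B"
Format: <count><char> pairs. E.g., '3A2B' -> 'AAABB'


Expanding each <count><char> pair:
  2C -> 'CC'
  8C -> 'CCCCCCCC'
  6B -> 'BBBBBB'

Decoded = CCCCCCCCCCBBBBBB


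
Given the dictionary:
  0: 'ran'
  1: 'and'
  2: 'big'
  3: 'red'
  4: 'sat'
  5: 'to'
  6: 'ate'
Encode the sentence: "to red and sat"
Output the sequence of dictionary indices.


Look up each word in the dictionary:
  'to' -> 5
  'red' -> 3
  'and' -> 1
  'sat' -> 4

Encoded: [5, 3, 1, 4]


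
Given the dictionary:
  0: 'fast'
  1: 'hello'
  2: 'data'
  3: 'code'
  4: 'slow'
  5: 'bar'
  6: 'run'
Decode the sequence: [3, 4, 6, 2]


Look up each index in the dictionary:
  3 -> 'code'
  4 -> 'slow'
  6 -> 'run'
  2 -> 'data'

Decoded: "code slow run data"


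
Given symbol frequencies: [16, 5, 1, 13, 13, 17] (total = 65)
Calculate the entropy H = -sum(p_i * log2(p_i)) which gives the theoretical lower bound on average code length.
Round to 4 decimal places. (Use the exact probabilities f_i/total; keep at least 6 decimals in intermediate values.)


Per-symbol terms -p_i * log2(p_i) with p_i = f_i/65:
  p = 16/65 = 0.246154: log2(p) = -2.022368, -p*log2(p) = 0.497814
  p = 5/65 = 0.076923: log2(p) = -3.700440, -p*log2(p) = 0.284649
  p = 1/65 = 0.015385: log2(p) = -6.022368, -p*log2(p) = 0.092652
  p = 13/65 = 0.200000: log2(p) = -2.321928, -p*log2(p) = 0.464386
  p = 13/65 = 0.200000: log2(p) = -2.321928, -p*log2(p) = 0.464386
  p = 17/65 = 0.261538: log2(p) = -1.934905, -p*log2(p) = 0.506052
H = 0.497814 + 0.284649 + 0.092652 + 0.464386 + 0.464386 + 0.506052 = 2.309939

H = 2.3099 bits/symbol


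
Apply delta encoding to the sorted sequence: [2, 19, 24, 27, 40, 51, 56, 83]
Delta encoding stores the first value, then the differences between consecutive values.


First value: 2
Deltas:
  19 - 2 = 17
  24 - 19 = 5
  27 - 24 = 3
  40 - 27 = 13
  51 - 40 = 11
  56 - 51 = 5
  83 - 56 = 27


Delta encoded: [2, 17, 5, 3, 13, 11, 5, 27]


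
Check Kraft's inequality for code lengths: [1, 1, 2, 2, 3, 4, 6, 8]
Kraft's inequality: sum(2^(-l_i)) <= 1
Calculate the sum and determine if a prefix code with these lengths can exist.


Sum = 2^(-1) + 2^(-1) + 2^(-2) + 2^(-2) + 2^(-3) + 2^(-4) + 2^(-6) + 2^(-8)
    = 0.5 + 0.5 + 0.25 + 0.25 + 0.125 + 0.0625 + 0.015625 + 0.00390625
    = 437/256 = 1.70703125
Since 1.70703125 > 1, Kraft's inequality is NOT satisfied.
A prefix code with these lengths CANNOT exist.

Kraft sum = 1.70703125. Not satisfied.


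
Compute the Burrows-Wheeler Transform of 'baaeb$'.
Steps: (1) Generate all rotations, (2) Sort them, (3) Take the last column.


Rotations (sorted):
  0: $baaeb -> last char: b
  1: aaeb$b -> last char: b
  2: aeb$ba -> last char: a
  3: b$baae -> last char: e
  4: baaeb$ -> last char: $
  5: eb$baa -> last char: a


BWT = bbae$a


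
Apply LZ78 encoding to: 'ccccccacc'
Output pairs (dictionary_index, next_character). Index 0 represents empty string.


LZ78 encoding steps:
Dictionary: {0: ''}
Step 1: w='' (idx 0), next='c' -> output (0, 'c'), add 'c' as idx 1
Step 2: w='c' (idx 1), next='c' -> output (1, 'c'), add 'cc' as idx 2
Step 3: w='cc' (idx 2), next='c' -> output (2, 'c'), add 'ccc' as idx 3
Step 4: w='' (idx 0), next='a' -> output (0, 'a'), add 'a' as idx 4
Step 5: w='cc' (idx 2), end of input -> output (2, '')


Encoded: [(0, 'c'), (1, 'c'), (2, 'c'), (0, 'a'), (2, '')]


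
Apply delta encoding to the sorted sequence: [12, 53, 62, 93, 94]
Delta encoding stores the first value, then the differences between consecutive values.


First value: 12
Deltas:
  53 - 12 = 41
  62 - 53 = 9
  93 - 62 = 31
  94 - 93 = 1


Delta encoded: [12, 41, 9, 31, 1]


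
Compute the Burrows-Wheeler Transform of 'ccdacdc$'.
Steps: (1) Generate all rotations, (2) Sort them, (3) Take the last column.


Rotations (sorted):
  0: $ccdacdc -> last char: c
  1: acdc$ccd -> last char: d
  2: c$ccdacd -> last char: d
  3: ccdacdc$ -> last char: $
  4: cdacdc$c -> last char: c
  5: cdc$ccda -> last char: a
  6: dacdc$cc -> last char: c
  7: dc$ccdac -> last char: c


BWT = cdd$cacc


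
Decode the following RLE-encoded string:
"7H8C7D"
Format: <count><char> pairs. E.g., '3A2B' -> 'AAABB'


Expanding each <count><char> pair:
  7H -> 'HHHHHHH'
  8C -> 'CCCCCCCC'
  7D -> 'DDDDDDD'

Decoded = HHHHHHHCCCCCCCCDDDDDDD


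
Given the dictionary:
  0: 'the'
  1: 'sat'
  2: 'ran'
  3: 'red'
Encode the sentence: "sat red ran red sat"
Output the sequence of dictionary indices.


Look up each word in the dictionary:
  'sat' -> 1
  'red' -> 3
  'ran' -> 2
  'red' -> 3
  'sat' -> 1

Encoded: [1, 3, 2, 3, 1]


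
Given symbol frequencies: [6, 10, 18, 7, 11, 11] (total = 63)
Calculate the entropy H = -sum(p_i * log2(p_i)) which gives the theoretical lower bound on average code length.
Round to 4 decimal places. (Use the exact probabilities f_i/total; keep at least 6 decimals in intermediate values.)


Per-symbol terms -p_i * log2(p_i) with p_i = f_i/63:
  p = 6/63 = 0.095238: log2(p) = -3.392317, -p*log2(p) = 0.323078
  p = 10/63 = 0.158730: log2(p) = -2.655352, -p*log2(p) = 0.421484
  p = 18/63 = 0.285714: log2(p) = -1.807355, -p*log2(p) = 0.516387
  p = 7/63 = 0.111111: log2(p) = -3.169925, -p*log2(p) = 0.352214
  p = 11/63 = 0.174603: log2(p) = -2.517848, -p*log2(p) = 0.439624
  p = 11/63 = 0.174603: log2(p) = -2.517848, -p*log2(p) = 0.439624
H = 0.323078 + 0.421484 + 0.516387 + 0.352214 + 0.439624 + 0.439624 = 2.492411

H = 2.4924 bits/symbol


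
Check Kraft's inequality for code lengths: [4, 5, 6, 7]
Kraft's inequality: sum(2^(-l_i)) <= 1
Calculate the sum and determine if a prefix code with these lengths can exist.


Sum = 2^(-4) + 2^(-5) + 2^(-6) + 2^(-7)
    = 0.0625 + 0.03125 + 0.015625 + 0.0078125
    = 15/128 = 0.1171875
Since 0.1171875 <= 1, Kraft's inequality IS satisfied.
A prefix code with these lengths CAN exist.

Kraft sum = 0.1171875. Satisfied.


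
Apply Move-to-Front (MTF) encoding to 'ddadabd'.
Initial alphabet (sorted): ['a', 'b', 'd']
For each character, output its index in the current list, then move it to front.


MTF encoding:
'd': index 2 in ['a', 'b', 'd'] -> ['d', 'a', 'b']
'd': index 0 in ['d', 'a', 'b'] -> ['d', 'a', 'b']
'a': index 1 in ['d', 'a', 'b'] -> ['a', 'd', 'b']
'd': index 1 in ['a', 'd', 'b'] -> ['d', 'a', 'b']
'a': index 1 in ['d', 'a', 'b'] -> ['a', 'd', 'b']
'b': index 2 in ['a', 'd', 'b'] -> ['b', 'a', 'd']
'd': index 2 in ['b', 'a', 'd'] -> ['d', 'b', 'a']


Output: [2, 0, 1, 1, 1, 2, 2]


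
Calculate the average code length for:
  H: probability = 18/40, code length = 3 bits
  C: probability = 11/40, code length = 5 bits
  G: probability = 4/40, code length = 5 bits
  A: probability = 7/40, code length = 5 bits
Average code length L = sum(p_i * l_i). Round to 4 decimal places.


Weighted contributions p_i * l_i:
  H: (18/40) * 3 = 54/40
  C: (11/40) * 5 = 55/40
  G: (4/40) * 5 = 20/40
  A: (7/40) * 5 = 35/40
Sum = (54 + 55 + 20 + 35)/40 = 164/40

L = 164/40 = 4.1000 bits/symbol


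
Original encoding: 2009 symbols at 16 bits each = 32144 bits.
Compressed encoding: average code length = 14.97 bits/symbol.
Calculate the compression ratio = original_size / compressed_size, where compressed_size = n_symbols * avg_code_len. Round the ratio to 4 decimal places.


original_size = n_symbols * orig_bits = 2009 * 16 = 32144 bits
compressed_size = n_symbols * avg_code_len = 2009 * 14.97 = 30074.73 bits
ratio = original_size / compressed_size = 32144 / 30074.73 = 1.0688

Compression ratio = 1.0688


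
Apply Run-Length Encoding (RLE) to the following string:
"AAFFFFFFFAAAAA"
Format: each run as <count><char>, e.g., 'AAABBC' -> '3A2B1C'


Scanning runs left to right:
  i=0: run of 'A' x 2 -> '2A'
  i=2: run of 'F' x 7 -> '7F'
  i=9: run of 'A' x 5 -> '5A'

RLE = 2A7F5A


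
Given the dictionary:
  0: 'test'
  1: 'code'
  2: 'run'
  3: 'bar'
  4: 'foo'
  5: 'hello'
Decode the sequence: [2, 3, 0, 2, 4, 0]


Look up each index in the dictionary:
  2 -> 'run'
  3 -> 'bar'
  0 -> 'test'
  2 -> 'run'
  4 -> 'foo'
  0 -> 'test'

Decoded: "run bar test run foo test"


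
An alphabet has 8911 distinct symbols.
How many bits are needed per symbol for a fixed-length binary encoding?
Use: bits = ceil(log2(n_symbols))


log2(8911) = 13.1214
Bracket: 2^13 = 8192 < 8911 <= 2^14 = 16384
So ceil(log2(8911)) = 14

bits = ceil(log2(8911)) = ceil(13.1214) = 14 bits


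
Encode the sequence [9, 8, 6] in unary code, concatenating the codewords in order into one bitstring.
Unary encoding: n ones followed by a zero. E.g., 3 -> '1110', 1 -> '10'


Encode each number as n ones followed by a terminating 0:
  9 -> 1111111110 (10 bits)
  8 -> 111111110 (9 bits)
  6 -> 1111110 (7 bits)
Total length = 10 + 9 + 7 = 26 bits.

Unary([9, 8, 6]) = 11111111101111111101111110 (26 bits)


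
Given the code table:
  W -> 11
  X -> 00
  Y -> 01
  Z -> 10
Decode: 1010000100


Decoding:
10 -> Z
10 -> Z
00 -> X
01 -> Y
00 -> X


Result: ZZXYX


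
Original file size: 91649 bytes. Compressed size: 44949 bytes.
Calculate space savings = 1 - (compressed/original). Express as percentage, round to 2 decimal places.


ratio = compressed/original = 44949/91649 = 0.490447
savings = 1 - ratio = 1 - 0.490447 = 0.509553
as a percentage: 0.509553 * 100 = 50.96%

Space savings = 1 - 44949/91649 = 50.96%


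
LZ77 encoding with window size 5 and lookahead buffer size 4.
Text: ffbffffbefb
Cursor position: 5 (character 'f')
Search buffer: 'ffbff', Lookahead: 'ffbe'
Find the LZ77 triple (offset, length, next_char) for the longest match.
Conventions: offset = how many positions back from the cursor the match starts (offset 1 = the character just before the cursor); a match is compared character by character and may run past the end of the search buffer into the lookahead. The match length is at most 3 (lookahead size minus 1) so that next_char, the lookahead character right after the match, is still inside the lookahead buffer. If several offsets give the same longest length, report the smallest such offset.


Try each offset into the search buffer:
  offset=1 (pos 4, char 'f'): match length 2
  offset=2 (pos 3, char 'f'): match length 2
  offset=3 (pos 2, char 'b'): match length 0
  offset=4 (pos 1, char 'f'): match length 1
  offset=5 (pos 0, char 'f'): match length 3
Longest match has length 3 at offset 5.
next_char = character at position 5 + 3 = 8 -> 'e'

Best match: offset=5, length=3 (matching 'ffb' starting at position 0)
LZ77 triple: (5, 3, 'e')


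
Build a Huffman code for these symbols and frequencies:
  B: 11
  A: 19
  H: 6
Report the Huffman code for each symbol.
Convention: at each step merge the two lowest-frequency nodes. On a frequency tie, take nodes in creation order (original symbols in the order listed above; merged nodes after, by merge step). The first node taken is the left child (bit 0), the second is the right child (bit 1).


Huffman tree construction:
Step 1: Merge H(6) + B(11) = 17
Step 2: Merge (H+B)(17) + A(19) = 36
Read each symbol's code off the tree from the root (left child = 0, right child = 1).

Codes:
  B: 01 (length 2)
  A: 1 (length 1)
  H: 00 (length 2)
Average code length: 53/36 = 1.4722 bits/symbol


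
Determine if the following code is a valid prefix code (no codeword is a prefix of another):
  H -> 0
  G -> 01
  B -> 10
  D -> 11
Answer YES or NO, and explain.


Checking each pair (does one codeword prefix another?):
  H='0' vs G='01': prefix -- VIOLATION

NO -- this is NOT a valid prefix code. H (0) is a prefix of G (01).


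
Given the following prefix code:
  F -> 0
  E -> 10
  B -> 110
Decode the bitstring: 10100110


Decoding step by step:
Bits 10 -> E
Bits 10 -> E
Bits 0 -> F
Bits 110 -> B


Decoded message: EEFB


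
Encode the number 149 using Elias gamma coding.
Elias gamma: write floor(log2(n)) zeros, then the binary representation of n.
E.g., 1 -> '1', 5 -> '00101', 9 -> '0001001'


num_bits = floor(log2(149)) + 1 = 8
leading_zeros = num_bits - 1 = 7
binary(149) = 10010101

Elias gamma(149) = '0000000' + '10010101' = 000000010010101 (15 bits)


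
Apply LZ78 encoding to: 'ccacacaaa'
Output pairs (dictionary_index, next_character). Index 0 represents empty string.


LZ78 encoding steps:
Dictionary: {0: ''}
Step 1: w='' (idx 0), next='c' -> output (0, 'c'), add 'c' as idx 1
Step 2: w='c' (idx 1), next='a' -> output (1, 'a'), add 'ca' as idx 2
Step 3: w='ca' (idx 2), next='c' -> output (2, 'c'), add 'cac' as idx 3
Step 4: w='' (idx 0), next='a' -> output (0, 'a'), add 'a' as idx 4
Step 5: w='a' (idx 4), next='a' -> output (4, 'a'), add 'aa' as idx 5


Encoded: [(0, 'c'), (1, 'a'), (2, 'c'), (0, 'a'), (4, 'a')]
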